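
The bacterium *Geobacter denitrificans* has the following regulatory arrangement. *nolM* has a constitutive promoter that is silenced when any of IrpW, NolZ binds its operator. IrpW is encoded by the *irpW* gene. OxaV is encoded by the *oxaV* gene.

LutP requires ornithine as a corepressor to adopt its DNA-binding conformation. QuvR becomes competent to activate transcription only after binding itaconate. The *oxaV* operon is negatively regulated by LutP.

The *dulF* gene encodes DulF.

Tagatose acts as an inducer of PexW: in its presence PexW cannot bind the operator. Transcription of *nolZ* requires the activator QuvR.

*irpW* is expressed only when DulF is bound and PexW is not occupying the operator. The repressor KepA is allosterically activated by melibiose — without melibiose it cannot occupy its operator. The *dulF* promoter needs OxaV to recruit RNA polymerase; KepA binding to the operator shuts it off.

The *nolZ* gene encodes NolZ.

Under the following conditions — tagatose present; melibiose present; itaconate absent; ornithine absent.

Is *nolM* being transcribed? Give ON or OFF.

ON

Melibiose is present, so KepA is active.
Ornithine is absent, so LutP is inactive.
With no repressor bound, *oxaV* is transcribed.
So OxaV is produced and active.
With repressor KepA bound, *dulF* is not transcribed.
So DulF is not produced.
Tagatose is present, so PexW is inactive.
Required activator DulF is absent, so *irpW* is not transcribed.
So IrpW is not produced.
Itaconate is absent, so QuvR is inactive.
Required activator QuvR is absent, so *nolZ* is not transcribed.
So NolZ is not produced.
With no repressor bound, *nolM* is transcribed.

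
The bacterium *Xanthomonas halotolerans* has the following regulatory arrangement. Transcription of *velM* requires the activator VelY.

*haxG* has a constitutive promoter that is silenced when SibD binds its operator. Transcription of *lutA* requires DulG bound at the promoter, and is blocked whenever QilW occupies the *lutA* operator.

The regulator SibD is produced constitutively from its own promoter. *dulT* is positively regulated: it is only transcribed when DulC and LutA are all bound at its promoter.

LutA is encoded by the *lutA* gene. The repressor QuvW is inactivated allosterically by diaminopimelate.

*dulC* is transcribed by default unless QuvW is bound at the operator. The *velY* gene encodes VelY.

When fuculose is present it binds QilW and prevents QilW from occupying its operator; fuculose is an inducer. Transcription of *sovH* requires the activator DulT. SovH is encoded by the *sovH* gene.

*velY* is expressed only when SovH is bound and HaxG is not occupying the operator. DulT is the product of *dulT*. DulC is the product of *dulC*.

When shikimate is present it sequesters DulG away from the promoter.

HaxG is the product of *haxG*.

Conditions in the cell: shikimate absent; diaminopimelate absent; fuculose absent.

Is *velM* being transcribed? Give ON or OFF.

Diaminopimelate is absent, so QuvW is active.
With repressor QuvW bound, *dulC* is not transcribed.
So DulC is not produced.
Fuculose is absent, so QilW is active.
Shikimate is absent, so DulG is active.
With repressor QilW bound, *lutA* is not transcribed.
So LutA is not produced.
Required activator DulC is absent, so *dulT* is not transcribed.
So DulT is not produced.
Required activator DulT is absent, so *sovH* is not transcribed.
So SovH is not produced.
SibD is produced constitutively and is active.
With repressor SibD bound, *haxG* is not transcribed.
So HaxG is not produced.
Required activator SovH is absent, so *velY* is not transcribed.
So VelY is not produced.
Required activator VelY is absent, so *velM* is not transcribed.

OFF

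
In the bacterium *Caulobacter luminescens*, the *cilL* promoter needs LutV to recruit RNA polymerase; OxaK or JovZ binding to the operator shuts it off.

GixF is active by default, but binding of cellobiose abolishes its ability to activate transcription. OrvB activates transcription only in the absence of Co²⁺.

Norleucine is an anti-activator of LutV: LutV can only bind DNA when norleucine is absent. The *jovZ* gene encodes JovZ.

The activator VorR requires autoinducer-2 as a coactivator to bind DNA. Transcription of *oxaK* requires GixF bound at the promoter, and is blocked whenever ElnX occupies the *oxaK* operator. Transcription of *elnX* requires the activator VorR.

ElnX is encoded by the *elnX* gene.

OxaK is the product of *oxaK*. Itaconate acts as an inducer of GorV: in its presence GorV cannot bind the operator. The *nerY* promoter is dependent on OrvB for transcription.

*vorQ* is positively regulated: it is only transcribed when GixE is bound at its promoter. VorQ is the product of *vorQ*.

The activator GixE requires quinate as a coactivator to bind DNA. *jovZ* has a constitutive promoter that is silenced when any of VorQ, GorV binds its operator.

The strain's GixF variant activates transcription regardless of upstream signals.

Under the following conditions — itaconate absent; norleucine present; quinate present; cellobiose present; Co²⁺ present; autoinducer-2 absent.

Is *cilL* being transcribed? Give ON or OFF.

GixF is constitutively active in this strain.
Autoinducer-2 is absent, so VorR is inactive.
Required activator VorR is absent, so *elnX* is not transcribed.
So ElnX is not produced.
No repressor is bound and GixF is active, so *oxaK* is transcribed.
So OxaK is produced and active.
Norleucine is present, so LutV is inactive.
Quinate is present, so GixE is active.
No repressor is bound and GixE is active, so *vorQ* is transcribed.
So VorQ is produced and active.
Itaconate is absent, so GorV is active.
With repressor VorQ bound, *jovZ* is not transcribed.
So JovZ is not produced.
With repressor OxaK bound, *cilL* is not transcribed.

OFF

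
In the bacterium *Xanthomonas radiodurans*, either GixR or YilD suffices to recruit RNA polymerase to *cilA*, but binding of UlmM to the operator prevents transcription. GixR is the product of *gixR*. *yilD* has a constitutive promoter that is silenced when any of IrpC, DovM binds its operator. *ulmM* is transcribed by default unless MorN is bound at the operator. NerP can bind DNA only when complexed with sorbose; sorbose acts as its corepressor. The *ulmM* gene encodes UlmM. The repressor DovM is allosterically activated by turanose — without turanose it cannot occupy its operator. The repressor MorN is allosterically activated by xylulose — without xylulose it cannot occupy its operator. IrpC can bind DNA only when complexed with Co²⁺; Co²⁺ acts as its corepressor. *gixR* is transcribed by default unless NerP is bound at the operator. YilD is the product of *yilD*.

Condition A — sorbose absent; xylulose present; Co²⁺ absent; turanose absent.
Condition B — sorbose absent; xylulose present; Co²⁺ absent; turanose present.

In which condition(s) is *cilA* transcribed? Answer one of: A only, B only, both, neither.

Condition A:
Sorbose is absent, so NerP is inactive.
With no repressor bound, *gixR* is transcribed.
So GixR is produced and active.
Xylulose is present, so MorN is active.
With repressor MorN bound, *ulmM* is not transcribed.
So UlmM is not produced.
Co²⁺ is absent, so IrpC is inactive.
Turanose is absent, so DovM is inactive.
With no repressor bound, *yilD* is transcribed.
So YilD is produced and active.
Activator GixR is present, so *cilA* is transcribed.
→ *cilA* is ON in A.
Condition B:
Sorbose is absent, so NerP is inactive.
With no repressor bound, *gixR* is transcribed.
So GixR is produced and active.
Xylulose is present, so MorN is active.
With repressor MorN bound, *ulmM* is not transcribed.
So UlmM is not produced.
Co²⁺ is absent, so IrpC is inactive.
Turanose is present, so DovM is active.
With repressor DovM bound, *yilD* is not transcribed.
So YilD is not produced.
Activator GixR is present, so *cilA* is transcribed.
→ *cilA* is ON in B.

both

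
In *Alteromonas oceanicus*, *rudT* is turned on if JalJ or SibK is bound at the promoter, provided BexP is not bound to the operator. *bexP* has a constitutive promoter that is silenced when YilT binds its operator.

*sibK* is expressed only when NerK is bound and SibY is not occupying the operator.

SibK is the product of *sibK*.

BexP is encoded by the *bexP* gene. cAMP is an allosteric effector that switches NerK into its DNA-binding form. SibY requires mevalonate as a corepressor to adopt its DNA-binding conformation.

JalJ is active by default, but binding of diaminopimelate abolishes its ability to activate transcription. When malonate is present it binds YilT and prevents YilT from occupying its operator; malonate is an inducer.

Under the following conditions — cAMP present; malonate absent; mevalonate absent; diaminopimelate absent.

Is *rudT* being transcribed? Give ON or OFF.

ON

Diaminopimelate is absent, so JalJ is active.
Malonate is absent, so YilT is active.
With repressor YilT bound, *bexP* is not transcribed.
So BexP is not produced.
cAMP is present, so NerK is active.
Mevalonate is absent, so SibY is inactive.
No repressor is bound and NerK is active, so *sibK* is transcribed.
So SibK is produced and active.
Activator JalJ is present, so *rudT* is transcribed.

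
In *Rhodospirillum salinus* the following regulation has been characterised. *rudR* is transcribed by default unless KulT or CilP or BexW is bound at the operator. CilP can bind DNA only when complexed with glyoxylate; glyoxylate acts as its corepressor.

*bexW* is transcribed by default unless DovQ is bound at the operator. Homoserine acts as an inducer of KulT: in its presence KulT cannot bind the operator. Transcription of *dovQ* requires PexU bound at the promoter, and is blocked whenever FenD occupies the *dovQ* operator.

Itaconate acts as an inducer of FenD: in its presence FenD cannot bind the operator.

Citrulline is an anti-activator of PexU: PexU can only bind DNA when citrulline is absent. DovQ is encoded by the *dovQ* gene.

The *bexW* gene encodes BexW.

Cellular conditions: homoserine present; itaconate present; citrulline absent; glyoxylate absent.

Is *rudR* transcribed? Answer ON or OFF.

ON

Homoserine is present, so KulT is inactive.
Glyoxylate is absent, so CilP is inactive.
Itaconate is present, so FenD is inactive.
Citrulline is absent, so PexU is active.
No repressor is bound and PexU is active, so *dovQ* is transcribed.
So DovQ is produced and active.
With repressor DovQ bound, *bexW* is not transcribed.
So BexW is not produced.
With no repressor bound, *rudR* is transcribed.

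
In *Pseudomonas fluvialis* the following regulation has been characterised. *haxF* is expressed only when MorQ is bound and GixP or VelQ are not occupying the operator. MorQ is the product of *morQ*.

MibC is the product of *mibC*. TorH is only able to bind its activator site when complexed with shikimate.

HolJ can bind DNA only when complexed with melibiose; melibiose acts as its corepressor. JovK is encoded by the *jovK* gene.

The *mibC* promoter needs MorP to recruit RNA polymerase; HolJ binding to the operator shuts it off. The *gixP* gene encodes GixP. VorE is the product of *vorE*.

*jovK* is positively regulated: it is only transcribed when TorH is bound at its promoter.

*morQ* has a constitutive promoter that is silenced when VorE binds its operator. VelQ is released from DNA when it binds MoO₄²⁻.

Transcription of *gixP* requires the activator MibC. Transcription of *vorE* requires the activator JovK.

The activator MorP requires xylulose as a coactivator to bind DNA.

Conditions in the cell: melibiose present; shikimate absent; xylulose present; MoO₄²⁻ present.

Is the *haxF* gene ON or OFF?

Xylulose is present, so MorP is active.
Melibiose is present, so HolJ is active.
With repressor HolJ bound, *mibC* is not transcribed.
So MibC is not produced.
Required activator MibC is absent, so *gixP* is not transcribed.
So GixP is not produced.
Shikimate is absent, so TorH is inactive.
Required activator TorH is absent, so *jovK* is not transcribed.
So JovK is not produced.
Required activator JovK is absent, so *vorE* is not transcribed.
So VorE is not produced.
With no repressor bound, *morQ* is transcribed.
So MorQ is produced and active.
MoO₄²⁻ is present, so VelQ is inactive.
No repressor is bound and MorQ is active, so *haxF* is transcribed.

ON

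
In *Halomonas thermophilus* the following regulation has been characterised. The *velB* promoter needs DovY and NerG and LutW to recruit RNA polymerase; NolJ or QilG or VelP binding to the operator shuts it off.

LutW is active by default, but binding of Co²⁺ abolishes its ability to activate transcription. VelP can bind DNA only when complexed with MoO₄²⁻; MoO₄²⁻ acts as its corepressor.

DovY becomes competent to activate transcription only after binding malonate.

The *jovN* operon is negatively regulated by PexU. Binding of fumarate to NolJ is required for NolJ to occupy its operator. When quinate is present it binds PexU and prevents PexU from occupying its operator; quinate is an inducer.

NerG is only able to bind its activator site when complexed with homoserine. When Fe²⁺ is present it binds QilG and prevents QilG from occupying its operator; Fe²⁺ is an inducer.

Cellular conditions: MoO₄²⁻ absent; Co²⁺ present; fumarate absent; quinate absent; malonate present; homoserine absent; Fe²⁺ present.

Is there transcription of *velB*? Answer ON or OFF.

Malonate is present, so DovY is active.
Homoserine is absent, so NerG is inactive.
Fumarate is absent, so NolJ is inactive.
Fe²⁺ is present, so QilG is inactive.
MoO₄²⁻ is absent, so VelP is inactive.
Co²⁺ is present, so LutW is inactive.
Required activator NerG is absent, so *velB* is not transcribed.

OFF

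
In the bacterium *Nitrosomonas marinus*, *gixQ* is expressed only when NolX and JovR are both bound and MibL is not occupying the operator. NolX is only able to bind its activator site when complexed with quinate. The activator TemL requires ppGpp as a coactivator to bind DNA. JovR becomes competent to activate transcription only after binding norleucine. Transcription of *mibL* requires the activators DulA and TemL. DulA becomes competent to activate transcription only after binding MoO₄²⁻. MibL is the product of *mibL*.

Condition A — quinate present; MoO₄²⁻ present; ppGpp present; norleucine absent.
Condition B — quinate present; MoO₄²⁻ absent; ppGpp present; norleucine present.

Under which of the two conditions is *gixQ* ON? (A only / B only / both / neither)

Condition A:
Quinate is present, so NolX is active.
MoO₄²⁻ is present, so DulA is active.
ppGpp is present, so TemL is active.
No repressor is bound and DulA and TemL are active, so *mibL* is transcribed.
So MibL is produced and active.
Norleucine is absent, so JovR is inactive.
With repressor MibL bound, *gixQ* is not transcribed.
→ *gixQ* is OFF in A.
Condition B:
Quinate is present, so NolX is active.
MoO₄²⁻ is absent, so DulA is inactive.
ppGpp is present, so TemL is active.
Required activator DulA is absent, so *mibL* is not transcribed.
So MibL is not produced.
Norleucine is present, so JovR is active.
No repressor is bound and NolX and JovR are active, so *gixQ* is transcribed.
→ *gixQ* is ON in B.

B only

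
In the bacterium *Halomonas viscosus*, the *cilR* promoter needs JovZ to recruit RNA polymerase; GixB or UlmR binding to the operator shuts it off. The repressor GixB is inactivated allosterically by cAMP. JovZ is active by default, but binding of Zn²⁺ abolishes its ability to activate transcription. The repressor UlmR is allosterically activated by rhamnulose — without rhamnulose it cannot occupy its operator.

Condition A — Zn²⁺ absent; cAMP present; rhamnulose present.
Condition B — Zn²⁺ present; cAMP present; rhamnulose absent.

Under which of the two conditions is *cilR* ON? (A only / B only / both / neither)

neither

Condition A:
Zn²⁺ is absent, so JovZ is active.
cAMP is present, so GixB is inactive.
Rhamnulose is present, so UlmR is active.
With repressor UlmR bound, *cilR* is not transcribed.
→ *cilR* is OFF in A.
Condition B:
Zn²⁺ is present, so JovZ is inactive.
cAMP is present, so GixB is inactive.
Rhamnulose is absent, so UlmR is inactive.
Required activator JovZ is absent, so *cilR* is not transcribed.
→ *cilR* is OFF in B.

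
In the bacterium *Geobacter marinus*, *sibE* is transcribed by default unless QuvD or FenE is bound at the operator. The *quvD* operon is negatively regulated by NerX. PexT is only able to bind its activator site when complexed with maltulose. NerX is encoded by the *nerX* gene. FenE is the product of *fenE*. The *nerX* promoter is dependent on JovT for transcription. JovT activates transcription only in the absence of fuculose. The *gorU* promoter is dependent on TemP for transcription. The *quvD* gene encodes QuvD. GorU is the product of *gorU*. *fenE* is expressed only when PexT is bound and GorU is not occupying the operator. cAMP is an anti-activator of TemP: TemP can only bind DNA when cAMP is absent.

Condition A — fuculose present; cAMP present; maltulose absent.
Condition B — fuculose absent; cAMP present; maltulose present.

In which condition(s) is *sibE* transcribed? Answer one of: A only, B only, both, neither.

Condition A:
Fuculose is present, so JovT is inactive.
Required activator JovT is absent, so *nerX* is not transcribed.
So NerX is not produced.
With no repressor bound, *quvD* is transcribed.
So QuvD is produced and active.
cAMP is present, so TemP is inactive.
Required activator TemP is absent, so *gorU* is not transcribed.
So GorU is not produced.
Maltulose is absent, so PexT is inactive.
Required activator PexT is absent, so *fenE* is not transcribed.
So FenE is not produced.
With repressor QuvD bound, *sibE* is not transcribed.
→ *sibE* is OFF in A.
Condition B:
Fuculose is absent, so JovT is active.
No repressor is bound and JovT is active, so *nerX* is transcribed.
So NerX is produced and active.
With repressor NerX bound, *quvD* is not transcribed.
So QuvD is not produced.
cAMP is present, so TemP is inactive.
Required activator TemP is absent, so *gorU* is not transcribed.
So GorU is not produced.
Maltulose is present, so PexT is active.
No repressor is bound and PexT is active, so *fenE* is transcribed.
So FenE is produced and active.
With repressor FenE bound, *sibE* is not transcribed.
→ *sibE* is OFF in B.

neither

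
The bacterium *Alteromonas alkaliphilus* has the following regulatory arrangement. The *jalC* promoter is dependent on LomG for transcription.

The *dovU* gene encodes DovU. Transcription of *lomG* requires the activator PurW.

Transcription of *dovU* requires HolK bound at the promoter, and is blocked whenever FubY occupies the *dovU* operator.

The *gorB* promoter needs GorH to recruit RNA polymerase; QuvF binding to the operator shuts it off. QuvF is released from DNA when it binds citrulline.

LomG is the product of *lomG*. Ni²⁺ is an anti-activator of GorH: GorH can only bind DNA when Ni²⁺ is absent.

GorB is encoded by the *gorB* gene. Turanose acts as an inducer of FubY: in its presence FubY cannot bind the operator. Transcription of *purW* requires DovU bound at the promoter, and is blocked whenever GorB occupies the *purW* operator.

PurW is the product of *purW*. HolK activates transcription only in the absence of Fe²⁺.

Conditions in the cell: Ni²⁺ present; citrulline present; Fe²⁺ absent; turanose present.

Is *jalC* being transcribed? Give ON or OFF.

ON

Ni²⁺ is present, so GorH is inactive.
Citrulline is present, so QuvF is inactive.
Required activator GorH is absent, so *gorB* is not transcribed.
So GorB is not produced.
Fe²⁺ is absent, so HolK is active.
Turanose is present, so FubY is inactive.
No repressor is bound and HolK is active, so *dovU* is transcribed.
So DovU is produced and active.
No repressor is bound and DovU is active, so *purW* is transcribed.
So PurW is produced and active.
No repressor is bound and PurW is active, so *lomG* is transcribed.
So LomG is produced and active.
No repressor is bound and LomG is active, so *jalC* is transcribed.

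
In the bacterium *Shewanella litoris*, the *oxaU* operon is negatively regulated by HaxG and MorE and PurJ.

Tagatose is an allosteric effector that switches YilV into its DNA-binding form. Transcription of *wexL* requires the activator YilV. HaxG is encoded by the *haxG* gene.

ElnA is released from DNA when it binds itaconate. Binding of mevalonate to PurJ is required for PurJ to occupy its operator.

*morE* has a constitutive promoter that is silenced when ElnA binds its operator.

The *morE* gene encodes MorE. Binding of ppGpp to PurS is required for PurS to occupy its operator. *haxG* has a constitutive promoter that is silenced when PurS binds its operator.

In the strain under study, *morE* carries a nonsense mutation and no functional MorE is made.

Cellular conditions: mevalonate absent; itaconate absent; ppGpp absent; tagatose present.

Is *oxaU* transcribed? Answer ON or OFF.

OFF

ppGpp is absent, so PurS is inactive.
With no repressor bound, *haxG* is transcribed.
So HaxG is produced and active.
MorE is non-functional in this strain, so it has no effect.
Mevalonate is absent, so PurJ is inactive.
With repressor HaxG bound, *oxaU* is not transcribed.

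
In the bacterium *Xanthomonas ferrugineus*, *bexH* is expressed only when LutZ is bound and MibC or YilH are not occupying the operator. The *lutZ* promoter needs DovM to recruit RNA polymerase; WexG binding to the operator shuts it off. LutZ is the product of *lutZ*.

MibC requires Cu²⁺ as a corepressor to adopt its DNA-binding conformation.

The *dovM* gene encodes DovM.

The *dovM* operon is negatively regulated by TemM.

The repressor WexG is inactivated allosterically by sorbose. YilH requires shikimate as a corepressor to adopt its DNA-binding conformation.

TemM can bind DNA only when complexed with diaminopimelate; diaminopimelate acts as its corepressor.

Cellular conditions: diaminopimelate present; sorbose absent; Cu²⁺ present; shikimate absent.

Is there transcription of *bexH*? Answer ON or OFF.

Diaminopimelate is present, so TemM is active.
With repressor TemM bound, *dovM* is not transcribed.
So DovM is not produced.
Sorbose is absent, so WexG is active.
With repressor WexG bound, *lutZ* is not transcribed.
So LutZ is not produced.
Cu²⁺ is present, so MibC is active.
Shikimate is absent, so YilH is inactive.
With repressor MibC bound, *bexH* is not transcribed.

OFF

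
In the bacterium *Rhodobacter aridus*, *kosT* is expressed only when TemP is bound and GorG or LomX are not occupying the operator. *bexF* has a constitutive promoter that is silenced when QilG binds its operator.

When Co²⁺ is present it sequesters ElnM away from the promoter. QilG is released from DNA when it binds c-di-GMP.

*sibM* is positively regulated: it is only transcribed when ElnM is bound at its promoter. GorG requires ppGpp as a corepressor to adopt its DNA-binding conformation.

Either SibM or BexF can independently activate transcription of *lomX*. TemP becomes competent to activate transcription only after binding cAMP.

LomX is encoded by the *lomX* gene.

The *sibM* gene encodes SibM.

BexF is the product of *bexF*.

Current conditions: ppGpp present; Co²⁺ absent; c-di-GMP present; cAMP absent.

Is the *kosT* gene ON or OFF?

OFF

ppGpp is present, so GorG is active.
Co²⁺ is absent, so ElnM is active.
No repressor is bound and ElnM is active, so *sibM* is transcribed.
So SibM is produced and active.
c-di-GMP is present, so QilG is inactive.
With no repressor bound, *bexF* is transcribed.
So BexF is produced and active.
Activator SibM is present, so *lomX* is transcribed.
So LomX is produced and active.
cAMP is absent, so TemP is inactive.
With repressor GorG bound, *kosT* is not transcribed.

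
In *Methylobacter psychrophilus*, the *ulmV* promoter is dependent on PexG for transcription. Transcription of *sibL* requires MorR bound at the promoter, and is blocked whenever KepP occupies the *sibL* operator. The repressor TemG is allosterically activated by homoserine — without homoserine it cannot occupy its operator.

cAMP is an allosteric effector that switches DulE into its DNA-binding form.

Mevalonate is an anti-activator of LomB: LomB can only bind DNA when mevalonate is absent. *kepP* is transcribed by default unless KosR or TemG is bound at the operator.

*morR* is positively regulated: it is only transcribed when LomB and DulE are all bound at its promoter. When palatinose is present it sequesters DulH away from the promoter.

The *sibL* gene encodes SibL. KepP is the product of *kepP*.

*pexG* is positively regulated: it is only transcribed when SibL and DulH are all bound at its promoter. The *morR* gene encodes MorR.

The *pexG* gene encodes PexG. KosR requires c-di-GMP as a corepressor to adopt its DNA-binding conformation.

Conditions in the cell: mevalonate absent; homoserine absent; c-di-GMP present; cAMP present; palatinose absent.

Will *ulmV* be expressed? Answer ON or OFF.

ON

Mevalonate is absent, so LomB is active.
cAMP is present, so DulE is active.
No repressor is bound and LomB and DulE are active, so *morR* is transcribed.
So MorR is produced and active.
c-di-GMP is present, so KosR is active.
Homoserine is absent, so TemG is inactive.
With repressor KosR bound, *kepP* is not transcribed.
So KepP is not produced.
No repressor is bound and MorR is active, so *sibL* is transcribed.
So SibL is produced and active.
Palatinose is absent, so DulH is active.
No repressor is bound and SibL and DulH are active, so *pexG* is transcribed.
So PexG is produced and active.
No repressor is bound and PexG is active, so *ulmV* is transcribed.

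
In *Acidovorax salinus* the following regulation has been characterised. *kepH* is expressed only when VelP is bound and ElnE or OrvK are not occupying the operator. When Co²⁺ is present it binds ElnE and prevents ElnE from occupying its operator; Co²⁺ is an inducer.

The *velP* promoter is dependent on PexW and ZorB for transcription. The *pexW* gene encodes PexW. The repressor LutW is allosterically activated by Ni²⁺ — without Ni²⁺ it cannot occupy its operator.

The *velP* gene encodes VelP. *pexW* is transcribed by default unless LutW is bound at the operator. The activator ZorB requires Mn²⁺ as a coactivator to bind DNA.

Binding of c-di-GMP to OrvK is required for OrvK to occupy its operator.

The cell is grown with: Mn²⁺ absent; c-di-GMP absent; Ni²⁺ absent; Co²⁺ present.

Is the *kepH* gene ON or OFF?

OFF

Co²⁺ is present, so ElnE is inactive.
Ni²⁺ is absent, so LutW is inactive.
With no repressor bound, *pexW* is transcribed.
So PexW is produced and active.
Mn²⁺ is absent, so ZorB is inactive.
Required activator ZorB is absent, so *velP* is not transcribed.
So VelP is not produced.
c-di-GMP is absent, so OrvK is inactive.
Required activator VelP is absent, so *kepH* is not transcribed.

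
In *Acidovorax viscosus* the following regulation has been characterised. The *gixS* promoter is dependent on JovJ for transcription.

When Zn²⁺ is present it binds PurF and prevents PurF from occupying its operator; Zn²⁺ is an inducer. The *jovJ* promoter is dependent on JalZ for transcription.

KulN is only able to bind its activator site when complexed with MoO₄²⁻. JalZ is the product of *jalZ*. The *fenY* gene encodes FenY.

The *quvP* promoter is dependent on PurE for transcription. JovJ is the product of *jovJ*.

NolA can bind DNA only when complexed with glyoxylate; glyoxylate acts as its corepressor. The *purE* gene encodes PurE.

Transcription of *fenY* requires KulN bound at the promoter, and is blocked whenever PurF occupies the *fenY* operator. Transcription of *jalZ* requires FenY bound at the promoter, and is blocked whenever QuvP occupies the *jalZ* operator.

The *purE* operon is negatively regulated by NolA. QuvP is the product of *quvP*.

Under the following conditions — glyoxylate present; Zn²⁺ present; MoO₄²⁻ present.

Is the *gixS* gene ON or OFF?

ON

Glyoxylate is present, so NolA is active.
With repressor NolA bound, *purE* is not transcribed.
So PurE is not produced.
Required activator PurE is absent, so *quvP* is not transcribed.
So QuvP is not produced.
Zn²⁺ is present, so PurF is inactive.
MoO₄²⁻ is present, so KulN is active.
No repressor is bound and KulN is active, so *fenY* is transcribed.
So FenY is produced and active.
No repressor is bound and FenY is active, so *jalZ* is transcribed.
So JalZ is produced and active.
No repressor is bound and JalZ is active, so *jovJ* is transcribed.
So JovJ is produced and active.
No repressor is bound and JovJ is active, so *gixS* is transcribed.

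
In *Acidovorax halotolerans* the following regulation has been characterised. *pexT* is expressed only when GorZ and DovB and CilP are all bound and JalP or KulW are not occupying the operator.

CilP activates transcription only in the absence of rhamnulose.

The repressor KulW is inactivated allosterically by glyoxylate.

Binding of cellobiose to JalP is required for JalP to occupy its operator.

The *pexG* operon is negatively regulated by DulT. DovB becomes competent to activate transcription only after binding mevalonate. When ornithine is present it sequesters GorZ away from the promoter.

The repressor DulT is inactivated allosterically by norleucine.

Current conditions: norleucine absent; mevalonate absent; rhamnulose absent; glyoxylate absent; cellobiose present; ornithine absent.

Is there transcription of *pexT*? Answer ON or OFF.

Ornithine is absent, so GorZ is active.
Cellobiose is present, so JalP is active.
Glyoxylate is absent, so KulW is active.
Mevalonate is absent, so DovB is inactive.
Rhamnulose is absent, so CilP is active.
With repressor JalP bound, *pexT* is not transcribed.

OFF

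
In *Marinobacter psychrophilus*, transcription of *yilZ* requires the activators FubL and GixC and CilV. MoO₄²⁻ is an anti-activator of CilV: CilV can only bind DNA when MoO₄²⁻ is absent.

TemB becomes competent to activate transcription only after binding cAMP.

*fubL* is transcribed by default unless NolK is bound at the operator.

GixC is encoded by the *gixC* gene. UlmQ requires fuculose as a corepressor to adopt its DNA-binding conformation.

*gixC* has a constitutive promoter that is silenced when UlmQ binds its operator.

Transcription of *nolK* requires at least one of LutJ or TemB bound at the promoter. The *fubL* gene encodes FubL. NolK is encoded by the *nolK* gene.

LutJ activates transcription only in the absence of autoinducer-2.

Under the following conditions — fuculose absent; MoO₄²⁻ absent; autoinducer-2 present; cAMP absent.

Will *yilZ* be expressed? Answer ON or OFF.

ON

Autoinducer-2 is present, so LutJ is inactive.
cAMP is absent, so TemB is inactive.
No activator is available at the *nolK* promoter, so *nolK* is not transcribed.
So NolK is not produced.
With no repressor bound, *fubL* is transcribed.
So FubL is produced and active.
Fuculose is absent, so UlmQ is inactive.
With no repressor bound, *gixC* is transcribed.
So GixC is produced and active.
MoO₄²⁻ is absent, so CilV is active.
No repressor is bound and FubL and GixC and CilV are active, so *yilZ* is transcribed.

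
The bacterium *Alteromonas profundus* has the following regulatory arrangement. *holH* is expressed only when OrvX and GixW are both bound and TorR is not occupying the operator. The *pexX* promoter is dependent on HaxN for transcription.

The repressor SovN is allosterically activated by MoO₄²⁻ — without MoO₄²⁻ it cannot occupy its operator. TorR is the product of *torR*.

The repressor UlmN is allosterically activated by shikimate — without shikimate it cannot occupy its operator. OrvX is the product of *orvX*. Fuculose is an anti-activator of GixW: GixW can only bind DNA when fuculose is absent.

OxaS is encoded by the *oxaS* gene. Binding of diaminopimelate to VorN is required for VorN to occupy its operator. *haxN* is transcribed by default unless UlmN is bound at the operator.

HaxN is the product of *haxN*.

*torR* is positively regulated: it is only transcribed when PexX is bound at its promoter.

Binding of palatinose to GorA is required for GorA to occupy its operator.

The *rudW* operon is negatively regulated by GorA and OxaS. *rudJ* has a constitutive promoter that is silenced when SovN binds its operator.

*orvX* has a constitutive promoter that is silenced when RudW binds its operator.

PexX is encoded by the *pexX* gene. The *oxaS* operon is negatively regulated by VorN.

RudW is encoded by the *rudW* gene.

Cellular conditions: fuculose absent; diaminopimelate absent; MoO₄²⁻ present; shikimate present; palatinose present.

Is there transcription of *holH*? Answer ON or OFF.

ON

Palatinose is present, so GorA is active.
Diaminopimelate is absent, so VorN is inactive.
With no repressor bound, *oxaS* is transcribed.
So OxaS is produced and active.
With repressor GorA bound, *rudW* is not transcribed.
So RudW is not produced.
With no repressor bound, *orvX* is transcribed.
So OrvX is produced and active.
Fuculose is absent, so GixW is active.
Shikimate is present, so UlmN is active.
With repressor UlmN bound, *haxN* is not transcribed.
So HaxN is not produced.
Required activator HaxN is absent, so *pexX* is not transcribed.
So PexX is not produced.
Required activator PexX is absent, so *torR* is not transcribed.
So TorR is not produced.
No repressor is bound and OrvX and GixW are active, so *holH* is transcribed.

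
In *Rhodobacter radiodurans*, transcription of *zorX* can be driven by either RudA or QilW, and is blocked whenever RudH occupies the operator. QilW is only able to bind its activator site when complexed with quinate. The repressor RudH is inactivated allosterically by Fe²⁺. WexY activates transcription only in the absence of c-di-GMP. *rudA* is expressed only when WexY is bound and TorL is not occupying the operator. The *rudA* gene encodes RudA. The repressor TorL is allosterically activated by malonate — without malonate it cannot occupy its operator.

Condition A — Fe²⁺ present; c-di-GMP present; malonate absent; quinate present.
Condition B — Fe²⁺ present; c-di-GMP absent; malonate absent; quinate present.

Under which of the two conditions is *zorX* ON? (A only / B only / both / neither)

both

Condition A:
Fe²⁺ is present, so RudH is inactive.
c-di-GMP is present, so WexY is inactive.
Malonate is absent, so TorL is inactive.
Required activator WexY is absent, so *rudA* is not transcribed.
So RudA is not produced.
Quinate is present, so QilW is active.
Activator QilW is present, so *zorX* is transcribed.
→ *zorX* is ON in A.
Condition B:
Fe²⁺ is present, so RudH is inactive.
c-di-GMP is absent, so WexY is active.
Malonate is absent, so TorL is inactive.
No repressor is bound and WexY is active, so *rudA* is transcribed.
So RudA is produced and active.
Quinate is present, so QilW is active.
Activator RudA is present, so *zorX* is transcribed.
→ *zorX* is ON in B.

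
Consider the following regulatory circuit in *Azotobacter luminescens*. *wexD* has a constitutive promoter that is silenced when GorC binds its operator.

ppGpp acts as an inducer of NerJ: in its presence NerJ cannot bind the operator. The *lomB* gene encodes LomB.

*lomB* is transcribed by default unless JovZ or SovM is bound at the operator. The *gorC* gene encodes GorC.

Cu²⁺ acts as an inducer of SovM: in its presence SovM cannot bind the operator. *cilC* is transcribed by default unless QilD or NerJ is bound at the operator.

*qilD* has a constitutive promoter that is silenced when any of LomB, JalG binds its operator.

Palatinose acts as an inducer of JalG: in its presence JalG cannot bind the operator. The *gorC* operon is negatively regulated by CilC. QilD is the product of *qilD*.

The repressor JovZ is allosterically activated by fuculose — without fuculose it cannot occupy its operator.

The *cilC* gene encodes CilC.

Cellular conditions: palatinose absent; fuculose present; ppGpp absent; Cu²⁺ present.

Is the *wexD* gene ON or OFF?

Fuculose is present, so JovZ is active.
Cu²⁺ is present, so SovM is inactive.
With repressor JovZ bound, *lomB* is not transcribed.
So LomB is not produced.
Palatinose is absent, so JalG is active.
With repressor JalG bound, *qilD* is not transcribed.
So QilD is not produced.
ppGpp is absent, so NerJ is active.
With repressor NerJ bound, *cilC* is not transcribed.
So CilC is not produced.
With no repressor bound, *gorC* is transcribed.
So GorC is produced and active.
With repressor GorC bound, *wexD* is not transcribed.

OFF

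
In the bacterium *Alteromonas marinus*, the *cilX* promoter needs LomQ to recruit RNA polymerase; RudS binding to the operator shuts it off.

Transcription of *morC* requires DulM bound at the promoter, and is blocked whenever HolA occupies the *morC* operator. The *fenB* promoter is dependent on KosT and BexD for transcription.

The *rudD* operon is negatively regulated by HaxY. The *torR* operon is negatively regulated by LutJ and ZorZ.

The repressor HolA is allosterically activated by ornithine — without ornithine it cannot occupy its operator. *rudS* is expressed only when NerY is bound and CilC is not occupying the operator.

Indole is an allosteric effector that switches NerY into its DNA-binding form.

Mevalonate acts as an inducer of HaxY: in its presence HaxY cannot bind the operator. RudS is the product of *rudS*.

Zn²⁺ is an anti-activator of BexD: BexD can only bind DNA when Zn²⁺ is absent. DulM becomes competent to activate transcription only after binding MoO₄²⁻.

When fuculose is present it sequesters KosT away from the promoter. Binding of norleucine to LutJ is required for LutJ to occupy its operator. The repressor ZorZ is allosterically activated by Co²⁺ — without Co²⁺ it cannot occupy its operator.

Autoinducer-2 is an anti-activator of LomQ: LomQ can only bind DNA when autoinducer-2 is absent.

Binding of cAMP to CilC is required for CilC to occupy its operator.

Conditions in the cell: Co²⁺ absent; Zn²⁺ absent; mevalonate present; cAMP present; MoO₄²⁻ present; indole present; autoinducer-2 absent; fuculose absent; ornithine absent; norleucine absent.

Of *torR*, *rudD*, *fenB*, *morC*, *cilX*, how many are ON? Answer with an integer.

5

Norleucine is absent, so LutJ is inactive.
Co²⁺ is absent, so ZorZ is inactive.
With no repressor bound, *torR* is transcribed.
→ *torR* is ON.
Mevalonate is present, so HaxY is inactive.
With no repressor bound, *rudD* is transcribed.
→ *rudD* is ON.
Fuculose is absent, so KosT is active.
Zn²⁺ is absent, so BexD is active.
No repressor is bound and KosT and BexD are active, so *fenB* is transcribed.
→ *fenB* is ON.
Ornithine is absent, so HolA is inactive.
MoO₄²⁻ is present, so DulM is active.
No repressor is bound and DulM is active, so *morC* is transcribed.
→ *morC* is ON.
Autoinducer-2 is absent, so LomQ is active.
Indole is present, so NerY is active.
cAMP is present, so CilC is active.
With repressor CilC bound, *rudS* is not transcribed.
So RudS is not produced.
No repressor is bound and LomQ is active, so *cilX* is transcribed.
→ *cilX* is ON.
5 of the 5 genes are transcribed.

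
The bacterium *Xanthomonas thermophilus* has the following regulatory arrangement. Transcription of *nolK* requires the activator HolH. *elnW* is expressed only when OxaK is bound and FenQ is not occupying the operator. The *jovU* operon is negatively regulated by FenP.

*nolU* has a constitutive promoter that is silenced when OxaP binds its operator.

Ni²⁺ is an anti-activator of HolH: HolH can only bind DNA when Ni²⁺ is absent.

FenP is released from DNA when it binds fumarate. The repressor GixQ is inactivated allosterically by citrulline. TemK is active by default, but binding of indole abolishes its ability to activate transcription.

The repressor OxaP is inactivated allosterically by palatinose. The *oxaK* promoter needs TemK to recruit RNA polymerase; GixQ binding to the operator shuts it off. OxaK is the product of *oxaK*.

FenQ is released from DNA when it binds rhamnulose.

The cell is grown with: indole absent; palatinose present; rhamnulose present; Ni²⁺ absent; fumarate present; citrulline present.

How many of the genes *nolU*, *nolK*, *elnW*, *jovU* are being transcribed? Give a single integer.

Palatinose is present, so OxaP is inactive.
With no repressor bound, *nolU* is transcribed.
→ *nolU* is ON.
Ni²⁺ is absent, so HolH is active.
No repressor is bound and HolH is active, so *nolK* is transcribed.
→ *nolK* is ON.
Citrulline is present, so GixQ is inactive.
Indole is absent, so TemK is active.
No repressor is bound and TemK is active, so *oxaK* is transcribed.
So OxaK is produced and active.
Rhamnulose is present, so FenQ is inactive.
No repressor is bound and OxaK is active, so *elnW* is transcribed.
→ *elnW* is ON.
Fumarate is present, so FenP is inactive.
With no repressor bound, *jovU* is transcribed.
→ *jovU* is ON.
4 of the 4 genes are transcribed.

4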